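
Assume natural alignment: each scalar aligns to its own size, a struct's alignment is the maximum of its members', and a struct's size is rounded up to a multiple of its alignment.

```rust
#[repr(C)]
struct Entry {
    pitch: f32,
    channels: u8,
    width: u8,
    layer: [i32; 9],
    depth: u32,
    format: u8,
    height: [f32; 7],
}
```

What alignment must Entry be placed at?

member alignments: pitch=4, channels=1, width=1, layer=4, depth=4, format=1, height=4
max = 4

4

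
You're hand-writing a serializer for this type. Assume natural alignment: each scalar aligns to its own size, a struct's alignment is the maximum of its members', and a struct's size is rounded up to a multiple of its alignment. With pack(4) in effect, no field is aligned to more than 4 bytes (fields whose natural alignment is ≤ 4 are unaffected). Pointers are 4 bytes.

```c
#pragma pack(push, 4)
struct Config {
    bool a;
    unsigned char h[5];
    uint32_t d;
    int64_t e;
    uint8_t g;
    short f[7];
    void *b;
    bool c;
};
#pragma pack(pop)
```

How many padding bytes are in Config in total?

6

@0: a [1B, align 1] → 1
@1: h [5B, align 1] → 6
+2 pad (align 4)
@8: d [4B, align 4] → 12
@12: e [8B, align 4] → 20
@20: g [1B, align 1] → 21
+1 pad (align 2)
@22: f [14B, align 2] → 36
@36: b [4B, align 4] → 40
@40: c [1B, align 1] → 41
+3 tail pad (align 4)
size 44, align 4
data bytes 38, size 44 → padding 6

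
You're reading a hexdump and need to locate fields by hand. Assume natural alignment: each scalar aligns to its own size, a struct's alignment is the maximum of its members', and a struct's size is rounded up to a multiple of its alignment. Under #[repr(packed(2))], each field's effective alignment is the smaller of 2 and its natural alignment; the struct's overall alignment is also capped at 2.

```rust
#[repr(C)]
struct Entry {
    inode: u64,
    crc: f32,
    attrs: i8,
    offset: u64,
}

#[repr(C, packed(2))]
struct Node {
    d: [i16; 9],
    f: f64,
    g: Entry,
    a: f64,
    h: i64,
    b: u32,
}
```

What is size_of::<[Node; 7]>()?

490

Entry: 0..8  inode  (8B, 8-aligned); 8..12  crc  (4B, 4-aligned); 12..13  attrs  (1B, 1-aligned); 13..16  -- padding (3B); 16..24  offset  (8B, 8-aligned); sizeof = 24, alignof = 8
0..18  d  (18B, 2-aligned)
18..26  f  (8B, 2-aligned)
26..50  g  (24B, 2-aligned)
50..58  a  (8B, 2-aligned)
58..66  h  (8B, 2-aligned)
66..70  b  (4B, 2-aligned)
sizeof = 70, alignof = 2
array of 7: 7 × 70 = 490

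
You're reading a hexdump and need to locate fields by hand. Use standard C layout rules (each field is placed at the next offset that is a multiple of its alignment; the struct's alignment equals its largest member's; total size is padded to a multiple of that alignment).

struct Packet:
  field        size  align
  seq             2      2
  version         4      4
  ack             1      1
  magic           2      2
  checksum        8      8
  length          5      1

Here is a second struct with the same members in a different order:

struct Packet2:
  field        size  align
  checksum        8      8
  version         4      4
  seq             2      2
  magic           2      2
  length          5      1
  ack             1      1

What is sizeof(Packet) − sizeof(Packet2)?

8

@0: seq [2B, align 2] → 2
+2 pad (align 4)
@4: version [4B, align 4] → 8
@8: ack [1B, align 1] → 9
+1 pad (align 2)
@10: magic [2B, align 2] → 12
+4 pad (align 8)
@16: checksum [8B, align 8] → 24
@24: length [5B, align 1] → 29
+3 tail pad (align 8)
size 32, align 8
— Packet2 —
@0: checksum [8B, align 8] → 8
@8: version [4B, align 4] → 12
@12: seq [2B, align 2] → 14
@14: magic [2B, align 2] → 16
@16: length [5B, align 1] → 21
@21: ack [1B, align 1] → 22
+2 tail pad (align 8)
size 24, align 8
32 − 24 = 8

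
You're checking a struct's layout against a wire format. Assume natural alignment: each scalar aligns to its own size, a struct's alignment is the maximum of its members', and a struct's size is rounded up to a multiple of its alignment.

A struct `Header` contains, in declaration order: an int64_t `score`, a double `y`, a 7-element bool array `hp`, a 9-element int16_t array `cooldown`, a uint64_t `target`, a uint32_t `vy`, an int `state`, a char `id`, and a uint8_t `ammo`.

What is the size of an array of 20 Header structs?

@0: score [8B, align 8] → 8
@8: y [8B, align 8] → 16
@16: hp [7B, align 1] → 23
+1 pad (align 2)
@24: cooldown [18B, align 2] → 42
+6 pad (align 8)
@48: target [8B, align 8] → 56
@56: vy [4B, align 4] → 60
@60: state [4B, align 4] → 64
@64: id [1B, align 1] → 65
@65: ammo [1B, align 1] → 66
+6 tail pad (align 8)
size 72, align 8
array of 20: 20 × 72 = 1440

1440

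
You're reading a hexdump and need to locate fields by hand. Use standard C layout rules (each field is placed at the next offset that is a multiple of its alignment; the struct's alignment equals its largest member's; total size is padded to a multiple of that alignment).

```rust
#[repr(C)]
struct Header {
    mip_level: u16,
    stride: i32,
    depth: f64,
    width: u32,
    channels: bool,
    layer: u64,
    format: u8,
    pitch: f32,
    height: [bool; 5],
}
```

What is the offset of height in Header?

40

@0: mip_level [2B, align 2] → 2
+2 pad (align 4)
@4: stride [4B, align 4] → 8
@8: depth [8B, align 8] → 16
@16: width [4B, align 4] → 20
@20: channels [1B, align 1] → 21
+3 pad (align 8)
@24: layer [8B, align 8] → 32
@32: format [1B, align 1] → 33
+3 pad (align 4)
@36: pitch [4B, align 4] → 40
@40: height [5B, align 1] → 45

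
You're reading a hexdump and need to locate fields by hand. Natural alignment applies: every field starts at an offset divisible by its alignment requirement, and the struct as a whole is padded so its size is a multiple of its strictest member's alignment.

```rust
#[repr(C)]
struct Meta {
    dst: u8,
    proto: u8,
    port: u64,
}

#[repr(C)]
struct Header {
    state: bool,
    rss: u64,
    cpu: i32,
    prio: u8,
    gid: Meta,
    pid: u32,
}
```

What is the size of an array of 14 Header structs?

Meta: @0: dst [1B, align 1] → 1; @1: proto [1B, align 1] → 2; +6 pad (align 8); @8: port [8B, align 8] → 16; size 16, align 8
@0: state [1B, align 1] → 1
+7 pad (align 8)
@8: rss [8B, align 8] → 16
@16: cpu [4B, align 4] → 20
@20: prio [1B, align 1] → 21
+3 pad (align 8)
@24: gid [16B, align 8] → 40
@40: pid [4B, align 4] → 44
+4 tail pad (align 8)
size 48, align 8
array of 14: 14 × 48 = 672

672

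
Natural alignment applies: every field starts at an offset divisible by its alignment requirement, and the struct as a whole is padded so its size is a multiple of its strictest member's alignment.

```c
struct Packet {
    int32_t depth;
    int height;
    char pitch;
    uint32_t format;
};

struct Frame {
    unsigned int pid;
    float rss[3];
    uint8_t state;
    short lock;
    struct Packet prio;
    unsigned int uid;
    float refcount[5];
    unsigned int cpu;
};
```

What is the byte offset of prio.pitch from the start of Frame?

28

Packet: @0: depth [4B, align 4] → 4; @4: height [4B, align 4] → 8; @8: pitch [1B, align 1] → 9; +3 pad (align 4); @12: format [4B, align 4] → 16; size 16, align 4
@0: pid [4B, align 4] → 4
@4: rss [12B, align 4] → 16
@16: state [1B, align 1] → 17
+1 pad (align 2)
@18: lock [2B, align 2] → 20
@20: prio [16B, align 4] → 36
within Packet: pitch at 8
20 + 8 = 28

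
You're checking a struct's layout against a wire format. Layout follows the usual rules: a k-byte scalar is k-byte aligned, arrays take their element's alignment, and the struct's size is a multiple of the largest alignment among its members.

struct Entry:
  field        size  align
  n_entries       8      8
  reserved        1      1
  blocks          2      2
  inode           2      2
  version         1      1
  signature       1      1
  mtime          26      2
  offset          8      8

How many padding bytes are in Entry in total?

n_entries at 0 (size 8, align 8) → ends 8
reserved at 8 (size 1, align 1) → ends 9
pad 1 to align 2 for blocks
blocks at 10 (size 2, align 2) → ends 12
inode at 12 (size 2, align 2) → ends 14
version at 14 (size 1, align 1) → ends 15
signature at 15 (size 1, align 1) → ends 16
mtime at 16 (size 26, align 2) → ends 42
pad 6 to align 8 for offset
offset at 48 (size 8, align 8) → ends 56
total 56 bytes, alignment 8
data bytes 49, size 56 → padding 7

7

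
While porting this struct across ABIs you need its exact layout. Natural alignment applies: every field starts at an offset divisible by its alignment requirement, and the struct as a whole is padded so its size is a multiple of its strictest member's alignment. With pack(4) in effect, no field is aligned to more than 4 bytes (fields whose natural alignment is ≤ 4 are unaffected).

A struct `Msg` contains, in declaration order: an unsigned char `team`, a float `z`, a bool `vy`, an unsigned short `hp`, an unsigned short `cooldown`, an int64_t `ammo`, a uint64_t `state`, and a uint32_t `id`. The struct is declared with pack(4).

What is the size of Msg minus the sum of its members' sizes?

team at 0 (size 1, align 1) → ends 1
pad 3 to align 4 for z
z at 4 (size 4, align 4) → ends 8
vy at 8 (size 1, align 1) → ends 9
pad 1 to align 2 for hp
hp at 10 (size 2, align 2) → ends 12
cooldown at 12 (size 2, align 2) → ends 14
pad 2 to align 4 for ammo
ammo at 16 (size 8, align 4) → ends 24
state at 24 (size 8, align 4) → ends 32
id at 32 (size 4, align 4) → ends 36
total 36 bytes, alignment 4
data bytes 30, size 36 → padding 6

6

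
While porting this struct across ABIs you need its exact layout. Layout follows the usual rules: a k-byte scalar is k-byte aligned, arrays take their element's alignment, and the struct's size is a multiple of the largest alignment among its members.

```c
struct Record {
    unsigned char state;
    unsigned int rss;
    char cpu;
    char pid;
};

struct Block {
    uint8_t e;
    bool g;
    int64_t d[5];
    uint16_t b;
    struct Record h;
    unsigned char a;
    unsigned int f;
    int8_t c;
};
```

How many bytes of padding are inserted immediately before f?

Record: @0: state [1B, align 1] → 1; +3 pad (align 4); @4: rss [4B, align 4] → 8; @8: cpu [1B, align 1] → 9; @9: pid [1B, align 1] → 10; +2 tail pad (align 4); size 12, align 4
@0: e [1B, align 1] → 1
@1: g [1B, align 1] → 2
+6 pad (align 8)
@8: d [40B, align 8] → 48
@48: b [2B, align 2] → 50
+2 pad (align 4)
@52: h [12B, align 4] → 64
@64: a [1B, align 1] → 65
+3 pad (align 4)
@68: f [4B, align 4] → 72

3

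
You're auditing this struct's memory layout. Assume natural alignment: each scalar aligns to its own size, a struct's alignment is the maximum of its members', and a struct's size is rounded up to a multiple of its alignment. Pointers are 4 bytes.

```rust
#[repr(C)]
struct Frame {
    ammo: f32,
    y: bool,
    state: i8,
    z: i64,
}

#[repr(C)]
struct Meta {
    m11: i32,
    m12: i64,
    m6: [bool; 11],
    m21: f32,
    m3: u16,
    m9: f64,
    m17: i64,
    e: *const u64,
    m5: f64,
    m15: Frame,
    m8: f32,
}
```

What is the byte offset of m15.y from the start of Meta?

Frame: 0..4  ammo  (4B, 4-aligned); 4..5  y  (1B, 1-aligned); 5..6  state  (1B, 1-aligned); 6..8  -- padding (2B); 8..16  z  (8B, 8-aligned); sizeof = 16, alignof = 8
0..4  m11  (4B, 4-aligned)
4..8  -- padding (4B)
8..16  m12  (8B, 8-aligned)
16..27  m6  (11B, 1-aligned)
27..28  -- padding (1B)
28..32  m21  (4B, 4-aligned)
32..34  m3  (2B, 2-aligned)
34..40  -- padding (6B)
40..48  m9  (8B, 8-aligned)
48..56  m17  (8B, 8-aligned)
56..60  e  (4B, 4-aligned)
60..64  -- padding (4B)
64..72  m5  (8B, 8-aligned)
72..88  m15  (16B, 8-aligned)
within Frame: y at 4
72 + 4 = 76

76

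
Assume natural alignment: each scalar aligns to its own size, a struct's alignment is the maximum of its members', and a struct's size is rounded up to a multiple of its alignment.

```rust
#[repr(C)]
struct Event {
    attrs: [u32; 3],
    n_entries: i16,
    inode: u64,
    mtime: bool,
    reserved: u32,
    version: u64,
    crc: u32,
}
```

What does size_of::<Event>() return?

48

@0: attrs [12B, align 4] → 12
@12: n_entries [2B, align 2] → 14
+2 pad (align 8)
@16: inode [8B, align 8] → 24
@24: mtime [1B, align 1] → 25
+3 pad (align 4)
@28: reserved [4B, align 4] → 32
@32: version [8B, align 8] → 40
@40: crc [4B, align 4] → 44
+4 tail pad (align 8)
size 48, align 8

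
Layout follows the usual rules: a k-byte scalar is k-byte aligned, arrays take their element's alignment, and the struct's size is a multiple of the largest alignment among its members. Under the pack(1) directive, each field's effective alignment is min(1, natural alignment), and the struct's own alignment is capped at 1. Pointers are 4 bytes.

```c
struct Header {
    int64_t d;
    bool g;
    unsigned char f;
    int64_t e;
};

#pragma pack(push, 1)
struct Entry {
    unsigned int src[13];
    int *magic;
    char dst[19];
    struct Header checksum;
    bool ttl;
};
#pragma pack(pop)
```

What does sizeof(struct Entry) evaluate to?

100 bytes

Header: d at 0 (size 8, align 8) → ends 8; g at 8 (size 1, align 1) → ends 9; f at 9 (size 1, align 1) → ends 10; pad 6 to align 8 for e; e at 16 (size 8, align 8) → ends 24; total 24 bytes, alignment 8
src at 0 (size 52, align 1) → ends 52
magic at 52 (size 4, align 1) → ends 56
dst at 56 (size 19, align 1) → ends 75
checksum at 75 (size 24, align 1) → ends 99
ttl at 99 (size 1, align 1) → ends 100
total 100 bytes, alignment 1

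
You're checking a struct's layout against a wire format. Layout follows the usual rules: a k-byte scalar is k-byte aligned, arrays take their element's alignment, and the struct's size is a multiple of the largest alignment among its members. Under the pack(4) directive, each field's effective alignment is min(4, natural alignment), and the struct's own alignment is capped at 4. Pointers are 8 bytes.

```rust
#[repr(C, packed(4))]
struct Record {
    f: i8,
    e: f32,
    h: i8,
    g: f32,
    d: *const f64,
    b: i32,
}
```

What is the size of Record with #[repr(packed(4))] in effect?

@0: f [1B, align 1] → 1
+3 pad (align 4)
@4: e [4B, align 4] → 8
@8: h [1B, align 1] → 9
+3 pad (align 4)
@12: g [4B, align 4] → 16
@16: d [8B, align 4] → 24
@24: b [4B, align 4] → 28
size 28, align 4

28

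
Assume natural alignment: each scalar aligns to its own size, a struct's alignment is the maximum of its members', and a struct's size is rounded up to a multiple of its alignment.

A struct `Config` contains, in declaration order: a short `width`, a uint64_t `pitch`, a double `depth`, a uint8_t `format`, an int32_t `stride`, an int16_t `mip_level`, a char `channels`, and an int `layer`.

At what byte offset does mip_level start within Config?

32

width at 0 (size 2, align 2) → ends 2
pad 6 to align 8 for pitch
pitch at 8 (size 8, align 8) → ends 16
depth at 16 (size 8, align 8) → ends 24
format at 24 (size 1, align 1) → ends 25
pad 3 to align 4 for stride
stride at 28 (size 4, align 4) → ends 32
mip_level at 32 (size 2, align 2) → ends 34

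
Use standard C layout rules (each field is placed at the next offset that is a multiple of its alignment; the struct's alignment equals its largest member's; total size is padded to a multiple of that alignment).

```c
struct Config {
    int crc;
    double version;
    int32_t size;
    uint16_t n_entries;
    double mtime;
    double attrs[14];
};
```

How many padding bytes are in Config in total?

@0: crc [4B, align 4] → 4
+4 pad (align 8)
@8: version [8B, align 8] → 16
@16: size [4B, align 4] → 20
@20: n_entries [2B, align 2] → 22
+2 pad (align 8)
@24: mtime [8B, align 8] → 32
@32: attrs [112B, align 8] → 144
size 144, align 8
data bytes 138, size 144 → padding 6

6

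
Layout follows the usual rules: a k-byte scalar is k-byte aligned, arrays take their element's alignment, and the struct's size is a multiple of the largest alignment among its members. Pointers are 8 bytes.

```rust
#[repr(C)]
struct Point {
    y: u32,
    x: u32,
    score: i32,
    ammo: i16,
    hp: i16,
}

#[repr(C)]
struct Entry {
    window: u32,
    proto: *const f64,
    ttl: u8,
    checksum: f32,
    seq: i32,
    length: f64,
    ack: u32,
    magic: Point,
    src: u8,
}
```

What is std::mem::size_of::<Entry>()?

64 bytes

Point: @0: y [4B, align 4] → 4; @4: x [4B, align 4] → 8; @8: score [4B, align 4] → 12; @12: ammo [2B, align 2] → 14; @14: hp [2B, align 2] → 16; size 16, align 4
@0: window [4B, align 4] → 4
+4 pad (align 8)
@8: proto [8B, align 8] → 16
@16: ttl [1B, align 1] → 17
+3 pad (align 4)
@20: checksum [4B, align 4] → 24
@24: seq [4B, align 4] → 28
+4 pad (align 8)
@32: length [8B, align 8] → 40
@40: ack [4B, align 4] → 44
@44: magic [16B, align 4] → 60
@60: src [1B, align 1] → 61
+3 tail pad (align 8)
size 64, align 8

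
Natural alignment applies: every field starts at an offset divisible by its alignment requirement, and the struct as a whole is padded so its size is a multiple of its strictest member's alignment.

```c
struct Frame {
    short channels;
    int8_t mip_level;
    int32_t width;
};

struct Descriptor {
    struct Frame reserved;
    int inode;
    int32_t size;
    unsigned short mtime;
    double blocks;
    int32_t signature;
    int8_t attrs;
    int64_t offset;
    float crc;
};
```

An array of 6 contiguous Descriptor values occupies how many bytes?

336

Frame: channels at 0 (size 2, align 2) → ends 2; mip_level at 2 (size 1, align 1) → ends 3; pad 1 to align 4 for width; width at 4 (size 4, align 4) → ends 8; total 8 bytes, alignment 4
reserved at 0 (size 8, align 4) → ends 8
inode at 8 (size 4, align 4) → ends 12
size at 12 (size 4, align 4) → ends 16
mtime at 16 (size 2, align 2) → ends 18
pad 6 to align 8 for blocks
blocks at 24 (size 8, align 8) → ends 32
signature at 32 (size 4, align 4) → ends 36
attrs at 36 (size 1, align 1) → ends 37
pad 3 to align 8 for offset
offset at 40 (size 8, align 8) → ends 48
crc at 48 (size 4, align 4) → ends 52
tail pad 4 to reach multiple of 8
total 56 bytes, alignment 8
array of 6: 6 × 56 = 336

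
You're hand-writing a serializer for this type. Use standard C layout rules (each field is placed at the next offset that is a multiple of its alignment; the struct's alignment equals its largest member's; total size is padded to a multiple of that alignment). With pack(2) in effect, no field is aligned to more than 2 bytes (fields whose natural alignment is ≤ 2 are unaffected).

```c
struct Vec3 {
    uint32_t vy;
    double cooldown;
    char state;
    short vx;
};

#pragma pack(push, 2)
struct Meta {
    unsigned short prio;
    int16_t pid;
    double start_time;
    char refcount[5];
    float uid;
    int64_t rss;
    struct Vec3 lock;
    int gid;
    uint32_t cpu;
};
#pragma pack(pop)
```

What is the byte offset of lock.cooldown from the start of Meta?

Vec3: vy at 0 (size 4, align 4) → ends 4; pad 4 to align 8 for cooldown; cooldown at 8 (size 8, align 8) → ends 16; state at 16 (size 1, align 1) → ends 17; pad 1 to align 2 for vx; vx at 18 (size 2, align 2) → ends 20; tail pad 4 to reach multiple of 8; total 24 bytes, alignment 8
prio at 0 (size 2, align 2) → ends 2
pid at 2 (size 2, align 2) → ends 4
start_time at 4 (size 8, align 2) → ends 12
refcount at 12 (size 5, align 1) → ends 17
pad 1 to align 2 for uid
uid at 18 (size 4, align 2) → ends 22
rss at 22 (size 8, align 2) → ends 30
lock at 30 (size 24, align 2) → ends 54
within Vec3: cooldown at 8
30 + 8 = 38

38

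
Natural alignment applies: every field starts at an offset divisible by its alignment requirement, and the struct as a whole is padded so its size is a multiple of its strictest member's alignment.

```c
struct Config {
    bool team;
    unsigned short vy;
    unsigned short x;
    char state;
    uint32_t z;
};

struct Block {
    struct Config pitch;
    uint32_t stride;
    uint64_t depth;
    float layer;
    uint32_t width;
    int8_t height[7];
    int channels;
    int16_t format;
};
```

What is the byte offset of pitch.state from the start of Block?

Config: @0: team [1B, align 1] → 1; +1 pad (align 2); @2: vy [2B, align 2] → 4; @4: x [2B, align 2] → 6; @6: state [1B, align 1] → 7; +1 pad (align 4); @8: z [4B, align 4] → 12; size 12, align 4
@0: pitch [12B, align 4] → 12
within Config: state at 6
0 + 6 = 6

6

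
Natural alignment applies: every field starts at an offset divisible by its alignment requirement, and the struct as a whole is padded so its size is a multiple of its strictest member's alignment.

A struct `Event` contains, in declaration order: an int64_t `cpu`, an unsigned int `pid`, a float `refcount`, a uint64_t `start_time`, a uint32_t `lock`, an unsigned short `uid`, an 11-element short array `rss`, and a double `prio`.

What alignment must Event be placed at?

8

member alignments: cpu=8, pid=4, refcount=4, start_time=8, lock=4, uid=2, rss=2, prio=8
max = 8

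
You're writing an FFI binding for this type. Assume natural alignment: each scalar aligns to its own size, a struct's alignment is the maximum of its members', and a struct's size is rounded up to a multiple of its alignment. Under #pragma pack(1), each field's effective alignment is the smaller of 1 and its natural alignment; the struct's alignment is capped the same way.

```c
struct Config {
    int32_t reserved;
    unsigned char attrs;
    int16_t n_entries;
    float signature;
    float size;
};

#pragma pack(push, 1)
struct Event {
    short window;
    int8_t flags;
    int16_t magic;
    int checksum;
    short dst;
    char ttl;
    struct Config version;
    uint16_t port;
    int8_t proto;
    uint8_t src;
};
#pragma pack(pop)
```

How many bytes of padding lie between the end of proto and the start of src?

0

Config: @0: reserved [4B, align 4] → 4; @4: attrs [1B, align 1] → 5; +1 pad (align 2); @6: n_entries [2B, align 2] → 8; @8: signature [4B, align 4] → 12; @12: size [4B, align 4] → 16; size 16, align 4
@0: window [2B, align 1] → 2
@2: flags [1B, align 1] → 3
@3: magic [2B, align 1] → 5
@5: checksum [4B, align 1] → 9
@9: dst [2B, align 1] → 11
@11: ttl [1B, align 1] → 12
@12: version [16B, align 1] → 28
@28: port [2B, align 1] → 30
@30: proto [1B, align 1] → 31
@31: src [1B, align 1] → 32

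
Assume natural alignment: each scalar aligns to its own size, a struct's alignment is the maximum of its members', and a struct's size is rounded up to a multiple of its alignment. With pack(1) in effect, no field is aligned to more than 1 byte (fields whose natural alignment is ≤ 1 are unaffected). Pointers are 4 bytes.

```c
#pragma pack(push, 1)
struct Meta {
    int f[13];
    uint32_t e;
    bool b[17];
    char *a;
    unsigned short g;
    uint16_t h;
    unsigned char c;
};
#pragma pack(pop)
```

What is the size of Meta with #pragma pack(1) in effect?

@0: f [52B, align 1] → 52
@52: e [4B, align 1] → 56
@56: b [17B, align 1] → 73
@73: a [4B, align 1] → 77
@77: g [2B, align 1] → 79
@79: h [2B, align 1] → 81
@81: c [1B, align 1] → 82
size 82, align 1

82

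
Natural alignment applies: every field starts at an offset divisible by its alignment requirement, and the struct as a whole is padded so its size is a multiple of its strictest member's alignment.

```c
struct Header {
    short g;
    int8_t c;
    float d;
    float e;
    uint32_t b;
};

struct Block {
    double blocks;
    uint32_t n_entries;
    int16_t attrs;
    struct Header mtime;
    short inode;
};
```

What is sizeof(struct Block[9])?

Header: g at 0 (size 2, align 2) → ends 2; c at 2 (size 1, align 1) → ends 3; pad 1 to align 4 for d; d at 4 (size 4, align 4) → ends 8; e at 8 (size 4, align 4) → ends 12; b at 12 (size 4, align 4) → ends 16; total 16 bytes, alignment 4
blocks at 0 (size 8, align 8) → ends 8
n_entries at 8 (size 4, align 4) → ends 12
attrs at 12 (size 2, align 2) → ends 14
pad 2 to align 4 for mtime
mtime at 16 (size 16, align 4) → ends 32
inode at 32 (size 2, align 2) → ends 34
tail pad 6 to reach multiple of 8
total 40 bytes, alignment 8
array of 9: 9 × 40 = 360

360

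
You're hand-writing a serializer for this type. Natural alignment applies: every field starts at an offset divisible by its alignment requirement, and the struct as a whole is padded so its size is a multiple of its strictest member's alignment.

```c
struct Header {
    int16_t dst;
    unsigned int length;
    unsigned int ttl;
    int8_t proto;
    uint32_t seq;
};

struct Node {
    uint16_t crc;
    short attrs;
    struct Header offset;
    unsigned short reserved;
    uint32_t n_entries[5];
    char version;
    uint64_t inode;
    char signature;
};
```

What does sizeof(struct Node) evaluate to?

Header: dst at 0 (size 2, align 2) → ends 2; pad 2 to align 4 for length; length at 4 (size 4, align 4) → ends 8; ttl at 8 (size 4, align 4) → ends 12; proto at 12 (size 1, align 1) → ends 13; pad 3 to align 4 for seq; seq at 16 (size 4, align 4) → ends 20; total 20 bytes, alignment 4
crc at 0 (size 2, align 2) → ends 2
attrs at 2 (size 2, align 2) → ends 4
offset at 4 (size 20, align 4) → ends 24
reserved at 24 (size 2, align 2) → ends 26
pad 2 to align 4 for n_entries
n_entries at 28 (size 20, align 4) → ends 48
version at 48 (size 1, align 1) → ends 49
pad 7 to align 8 for inode
inode at 56 (size 8, align 8) → ends 64
signature at 64 (size 1, align 1) → ends 65
tail pad 7 to reach multiple of 8
total 72 bytes, alignment 8

72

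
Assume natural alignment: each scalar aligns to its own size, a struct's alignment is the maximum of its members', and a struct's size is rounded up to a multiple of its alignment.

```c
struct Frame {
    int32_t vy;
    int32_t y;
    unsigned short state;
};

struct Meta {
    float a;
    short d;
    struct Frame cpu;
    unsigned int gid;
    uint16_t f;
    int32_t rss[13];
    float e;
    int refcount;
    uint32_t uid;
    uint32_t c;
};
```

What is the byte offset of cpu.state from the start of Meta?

16

Frame: 0..4  vy  (4B, 4-aligned); 4..8  y  (4B, 4-aligned); 8..10  state  (2B, 2-aligned); 10..12  -- tail padding (2B); sizeof = 12, alignof = 4
0..4  a  (4B, 4-aligned)
4..6  d  (2B, 2-aligned)
6..8  -- padding (2B)
8..20  cpu  (12B, 4-aligned)
within Frame: state at 8
8 + 8 = 16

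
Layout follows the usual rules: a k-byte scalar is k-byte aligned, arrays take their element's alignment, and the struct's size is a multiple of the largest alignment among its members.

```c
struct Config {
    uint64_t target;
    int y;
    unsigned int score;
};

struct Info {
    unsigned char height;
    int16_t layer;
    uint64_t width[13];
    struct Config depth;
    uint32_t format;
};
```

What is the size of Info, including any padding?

136

Config: @0: target [8B, align 8] → 8; @8: y [4B, align 4] → 12; @12: score [4B, align 4] → 16; size 16, align 8
@0: height [1B, align 1] → 1
+1 pad (align 2)
@2: layer [2B, align 2] → 4
+4 pad (align 8)
@8: width [104B, align 8] → 112
@112: depth [16B, align 8] → 128
@128: format [4B, align 4] → 132
+4 tail pad (align 8)
size 136, align 8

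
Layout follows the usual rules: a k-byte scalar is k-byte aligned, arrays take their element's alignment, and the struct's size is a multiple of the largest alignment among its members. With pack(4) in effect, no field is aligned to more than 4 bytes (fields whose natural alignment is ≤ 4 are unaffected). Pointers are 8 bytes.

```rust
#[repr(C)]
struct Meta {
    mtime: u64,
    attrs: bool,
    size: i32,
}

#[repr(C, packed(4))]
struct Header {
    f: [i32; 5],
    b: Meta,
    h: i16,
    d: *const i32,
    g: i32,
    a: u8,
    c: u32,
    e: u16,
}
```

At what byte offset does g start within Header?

48

Meta: @0: mtime [8B, align 8] → 8; @8: attrs [1B, align 1] → 9; +3 pad (align 4); @12: size [4B, align 4] → 16; size 16, align 8
@0: f [20B, align 4] → 20
@20: b [16B, align 4] → 36
@36: h [2B, align 2] → 38
+2 pad (align 4)
@40: d [8B, align 4] → 48
@48: g [4B, align 4] → 52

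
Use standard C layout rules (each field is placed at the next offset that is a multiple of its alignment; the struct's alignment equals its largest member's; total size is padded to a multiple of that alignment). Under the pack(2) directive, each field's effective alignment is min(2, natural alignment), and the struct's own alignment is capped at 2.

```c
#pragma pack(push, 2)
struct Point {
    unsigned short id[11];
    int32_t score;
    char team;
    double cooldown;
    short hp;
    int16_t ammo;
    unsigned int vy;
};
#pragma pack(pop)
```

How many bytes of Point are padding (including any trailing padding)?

1

0..22  id  (22B, 2-aligned)
22..26  score  (4B, 2-aligned)
26..27  team  (1B, 1-aligned)
27..28  -- padding (1B)
28..36  cooldown  (8B, 2-aligned)
36..38  hp  (2B, 2-aligned)
38..40  ammo  (2B, 2-aligned)
40..44  vy  (4B, 2-aligned)
sizeof = 44, alignof = 2
data bytes 43, size 44 → padding 1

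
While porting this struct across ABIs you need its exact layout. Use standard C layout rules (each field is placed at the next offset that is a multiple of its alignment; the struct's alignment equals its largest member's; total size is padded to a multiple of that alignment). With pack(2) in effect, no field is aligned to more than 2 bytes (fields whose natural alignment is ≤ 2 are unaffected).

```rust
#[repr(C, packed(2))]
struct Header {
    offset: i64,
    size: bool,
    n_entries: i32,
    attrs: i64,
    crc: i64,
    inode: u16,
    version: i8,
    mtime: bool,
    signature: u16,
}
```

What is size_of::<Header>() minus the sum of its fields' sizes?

1

@0: offset [8B, align 2] → 8
@8: size [1B, align 1] → 9
+1 pad (align 2)
@10: n_entries [4B, align 2] → 14
@14: attrs [8B, align 2] → 22
@22: crc [8B, align 2] → 30
@30: inode [2B, align 2] → 32
@32: version [1B, align 1] → 33
@33: mtime [1B, align 1] → 34
@34: signature [2B, align 2] → 36
size 36, align 2
data bytes 35, size 36 → padding 1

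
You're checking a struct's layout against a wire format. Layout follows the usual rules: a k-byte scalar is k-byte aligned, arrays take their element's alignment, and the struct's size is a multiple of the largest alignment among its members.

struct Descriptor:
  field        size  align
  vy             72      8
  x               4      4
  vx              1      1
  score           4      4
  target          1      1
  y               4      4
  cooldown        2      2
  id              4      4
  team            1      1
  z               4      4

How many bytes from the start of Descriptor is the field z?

104

0..72  vy  (72B, 8-aligned)
72..76  x  (4B, 4-aligned)
76..77  vx  (1B, 1-aligned)
77..80  -- padding (3B)
80..84  score  (4B, 4-aligned)
84..85  target  (1B, 1-aligned)
85..88  -- padding (3B)
88..92  y  (4B, 4-aligned)
92..94  cooldown  (2B, 2-aligned)
94..96  -- padding (2B)
96..100  id  (4B, 4-aligned)
100..101  team  (1B, 1-aligned)
101..104  -- padding (3B)
104..108  z  (4B, 4-aligned)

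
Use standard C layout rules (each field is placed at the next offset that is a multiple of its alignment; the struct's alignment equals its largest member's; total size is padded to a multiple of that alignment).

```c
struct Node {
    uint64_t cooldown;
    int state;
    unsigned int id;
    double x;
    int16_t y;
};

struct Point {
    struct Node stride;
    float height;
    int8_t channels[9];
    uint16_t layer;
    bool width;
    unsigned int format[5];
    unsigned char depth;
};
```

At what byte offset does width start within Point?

Node: cooldown at 0 (size 8, align 8) → ends 8; state at 8 (size 4, align 4) → ends 12; id at 12 (size 4, align 4) → ends 16; x at 16 (size 8, align 8) → ends 24; y at 24 (size 2, align 2) → ends 26; tail pad 6 to reach multiple of 8; total 32 bytes, alignment 8
stride at 0 (size 32, align 8) → ends 32
height at 32 (size 4, align 4) → ends 36
channels at 36 (size 9, align 1) → ends 45
pad 1 to align 2 for layer
layer at 46 (size 2, align 2) → ends 48
width at 48 (size 1, align 1) → ends 49

48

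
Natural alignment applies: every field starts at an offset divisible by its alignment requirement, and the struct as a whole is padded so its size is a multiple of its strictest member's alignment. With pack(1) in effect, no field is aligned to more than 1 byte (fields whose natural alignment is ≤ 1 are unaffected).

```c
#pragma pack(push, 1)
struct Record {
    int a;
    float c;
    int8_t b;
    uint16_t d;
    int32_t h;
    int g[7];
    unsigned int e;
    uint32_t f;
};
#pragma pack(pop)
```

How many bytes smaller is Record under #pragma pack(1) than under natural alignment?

1

natural layout:
  a at 0 (size 4, align 4) → ends 4
  c at 4 (size 4, align 4) → ends 8
  b at 8 (size 1, align 1) → ends 9
  pad 1 to align 2 for d
  d at 10 (size 2, align 2) → ends 12
  h at 12 (size 4, align 4) → ends 16
  g at 16 (size 28, align 4) → ends 44
  e at 44 (size 4, align 4) → ends 48
  f at 48 (size 4, align 4) → ends 52
  total 52 bytes, alignment 4
packed(1) layout:
  a at 0 (size 4, align 1) → ends 4
  c at 4 (size 4, align 1) → ends 8
  b at 8 (size 1, align 1) → ends 9
  d at 9 (size 2, align 1) → ends 11
  h at 11 (size 4, align 1) → ends 15
  g at 15 (size 28, align 1) → ends 43
  e at 43 (size 4, align 1) → ends 47
  f at 47 (size 4, align 1) → ends 51
  total 51 bytes, alignment 1
52 − 51 = 1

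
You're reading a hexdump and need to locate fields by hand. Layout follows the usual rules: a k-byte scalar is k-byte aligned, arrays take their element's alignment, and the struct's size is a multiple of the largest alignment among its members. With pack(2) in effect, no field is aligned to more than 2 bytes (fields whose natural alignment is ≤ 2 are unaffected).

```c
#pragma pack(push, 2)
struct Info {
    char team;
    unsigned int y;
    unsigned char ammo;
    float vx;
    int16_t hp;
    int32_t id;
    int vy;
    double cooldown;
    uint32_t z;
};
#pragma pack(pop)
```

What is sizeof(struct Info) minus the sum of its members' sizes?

team at 0 (size 1, align 1) → ends 1
pad 1 to align 2 for y
y at 2 (size 4, align 2) → ends 6
ammo at 6 (size 1, align 1) → ends 7
pad 1 to align 2 for vx
vx at 8 (size 4, align 2) → ends 12
hp at 12 (size 2, align 2) → ends 14
id at 14 (size 4, align 2) → ends 18
vy at 18 (size 4, align 2) → ends 22
cooldown at 22 (size 8, align 2) → ends 30
z at 30 (size 4, align 2) → ends 34
total 34 bytes, alignment 2
data bytes 32, size 34 → padding 2

2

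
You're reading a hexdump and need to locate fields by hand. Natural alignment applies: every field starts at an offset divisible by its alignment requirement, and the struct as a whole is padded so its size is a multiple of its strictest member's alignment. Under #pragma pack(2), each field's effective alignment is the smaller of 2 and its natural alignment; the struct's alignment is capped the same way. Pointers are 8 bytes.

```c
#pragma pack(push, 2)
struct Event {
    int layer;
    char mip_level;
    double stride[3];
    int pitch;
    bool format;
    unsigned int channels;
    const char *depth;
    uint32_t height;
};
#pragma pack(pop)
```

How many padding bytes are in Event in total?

layer at 0 (size 4, align 2) → ends 4
mip_level at 4 (size 1, align 1) → ends 5
pad 1 to align 2 for stride
stride at 6 (size 24, align 2) → ends 30
pitch at 30 (size 4, align 2) → ends 34
format at 34 (size 1, align 1) → ends 35
pad 1 to align 2 for channels
channels at 36 (size 4, align 2) → ends 40
depth at 40 (size 8, align 2) → ends 48
height at 48 (size 4, align 2) → ends 52
total 52 bytes, alignment 2
data bytes 50, size 52 → padding 2

2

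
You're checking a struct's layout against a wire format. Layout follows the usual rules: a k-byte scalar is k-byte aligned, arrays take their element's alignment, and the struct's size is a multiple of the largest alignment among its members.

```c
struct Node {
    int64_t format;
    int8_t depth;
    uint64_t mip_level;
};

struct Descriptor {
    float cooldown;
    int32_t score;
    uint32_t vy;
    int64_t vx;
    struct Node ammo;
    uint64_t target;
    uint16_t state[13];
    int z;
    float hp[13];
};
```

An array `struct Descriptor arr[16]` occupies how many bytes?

2304

Node: format at 0 (size 8, align 8) → ends 8; depth at 8 (size 1, align 1) → ends 9; pad 7 to align 8 for mip_level; mip_level at 16 (size 8, align 8) → ends 24; total 24 bytes, alignment 8
cooldown at 0 (size 4, align 4) → ends 4
score at 4 (size 4, align 4) → ends 8
vy at 8 (size 4, align 4) → ends 12
pad 4 to align 8 for vx
vx at 16 (size 8, align 8) → ends 24
ammo at 24 (size 24, align 8) → ends 48
target at 48 (size 8, align 8) → ends 56
state at 56 (size 26, align 2) → ends 82
pad 2 to align 4 for z
z at 84 (size 4, align 4) → ends 88
hp at 88 (size 52, align 4) → ends 140
tail pad 4 to reach multiple of 8
total 144 bytes, alignment 8
array of 16: 16 × 144 = 2304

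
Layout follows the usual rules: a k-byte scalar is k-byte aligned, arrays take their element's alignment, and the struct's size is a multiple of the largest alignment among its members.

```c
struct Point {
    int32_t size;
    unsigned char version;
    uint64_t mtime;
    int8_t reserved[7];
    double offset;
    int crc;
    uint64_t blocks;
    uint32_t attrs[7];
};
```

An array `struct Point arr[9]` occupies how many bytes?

0..4  size  (4B, 4-aligned)
4..5  version  (1B, 1-aligned)
5..8  -- padding (3B)
8..16  mtime  (8B, 8-aligned)
16..23  reserved  (7B, 1-aligned)
23..24  -- padding (1B)
24..32  offset  (8B, 8-aligned)
32..36  crc  (4B, 4-aligned)
36..40  -- padding (4B)
40..48  blocks  (8B, 8-aligned)
48..76  attrs  (28B, 4-aligned)
76..80  -- tail padding (4B)
sizeof = 80, alignof = 8
array of 9: 9 × 80 = 720

720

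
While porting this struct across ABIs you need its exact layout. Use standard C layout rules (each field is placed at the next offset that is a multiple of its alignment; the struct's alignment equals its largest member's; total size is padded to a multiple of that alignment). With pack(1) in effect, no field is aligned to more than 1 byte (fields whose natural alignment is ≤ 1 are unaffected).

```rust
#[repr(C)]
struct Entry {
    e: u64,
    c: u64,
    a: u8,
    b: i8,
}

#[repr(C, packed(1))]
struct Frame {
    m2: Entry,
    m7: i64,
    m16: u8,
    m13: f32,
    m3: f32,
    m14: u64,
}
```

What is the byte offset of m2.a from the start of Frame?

Entry: 0..8  e  (8B, 8-aligned); 8..16  c  (8B, 8-aligned); 16..17  a  (1B, 1-aligned); 17..18  b  (1B, 1-aligned); 18..24  -- tail padding (6B); sizeof = 24, alignof = 8
0..24  m2  (24B, 1-aligned)
within Entry: a at 16
0 + 16 = 16

16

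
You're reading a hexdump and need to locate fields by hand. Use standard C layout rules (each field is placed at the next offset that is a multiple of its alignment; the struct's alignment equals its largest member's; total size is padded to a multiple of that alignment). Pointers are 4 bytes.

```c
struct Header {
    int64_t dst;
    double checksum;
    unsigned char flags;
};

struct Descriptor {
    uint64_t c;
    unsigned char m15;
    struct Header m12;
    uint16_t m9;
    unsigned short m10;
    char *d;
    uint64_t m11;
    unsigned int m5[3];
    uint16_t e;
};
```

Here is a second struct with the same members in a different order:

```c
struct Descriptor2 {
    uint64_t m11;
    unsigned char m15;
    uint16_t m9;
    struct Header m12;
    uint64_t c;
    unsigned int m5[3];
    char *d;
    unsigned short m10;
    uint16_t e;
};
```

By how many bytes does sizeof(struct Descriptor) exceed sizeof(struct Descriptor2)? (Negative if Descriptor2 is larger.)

Header: 0..8  dst  (8B, 8-aligned); 8..16  checksum  (8B, 8-aligned); 16..17  flags  (1B, 1-aligned); 17..24  -- tail padding (7B); sizeof = 24, alignof = 8
0..8  c  (8B, 8-aligned)
8..9  m15  (1B, 1-aligned)
9..16  -- padding (7B)
16..40  m12  (24B, 8-aligned)
40..42  m9  (2B, 2-aligned)
42..44  m10  (2B, 2-aligned)
44..48  d  (4B, 4-aligned)
48..56  m11  (8B, 8-aligned)
56..68  m5  (12B, 4-aligned)
68..70  e  (2B, 2-aligned)
70..72  -- tail padding (2B)
sizeof = 72, alignof = 8
— Descriptor2 —
0..8  m11  (8B, 8-aligned)
8..9  m15  (1B, 1-aligned)
9..10  -- padding (1B)
10..12  m9  (2B, 2-aligned)
12..16  -- padding (4B)
16..40  m12  (24B, 8-aligned)
40..48  c  (8B, 8-aligned)
48..60  m5  (12B, 4-aligned)
60..64  d  (4B, 4-aligned)
64..66  m10  (2B, 2-aligned)
66..68  e  (2B, 2-aligned)
68..72  -- tail padding (4B)
sizeof = 72, alignof = 8
72 − 72 = 0

0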